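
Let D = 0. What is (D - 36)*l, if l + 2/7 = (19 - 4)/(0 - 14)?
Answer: 342/7 ≈ 48.857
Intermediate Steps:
l = -19/14 (l = -2/7 + (19 - 4)/(0 - 14) = -2/7 + 15/(-14) = -2/7 + 15*(-1/14) = -2/7 - 15/14 = -19/14 ≈ -1.3571)
(D - 36)*l = (0 - 36)*(-19/14) = -36*(-19/14) = 342/7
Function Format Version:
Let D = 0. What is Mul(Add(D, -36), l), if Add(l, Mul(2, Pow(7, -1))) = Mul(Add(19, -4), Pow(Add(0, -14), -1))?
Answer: Rational(342, 7) ≈ 48.857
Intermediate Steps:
l = Rational(-19, 14) (l = Add(Rational(-2, 7), Mul(Add(19, -4), Pow(Add(0, -14), -1))) = Add(Rational(-2, 7), Mul(15, Pow(-14, -1))) = Add(Rational(-2, 7), Mul(15, Rational(-1, 14))) = Add(Rational(-2, 7), Rational(-15, 14)) = Rational(-19, 14) ≈ -1.3571)
Mul(Add(D, -36), l) = Mul(Add(0, -36), Rational(-19, 14)) = Mul(-36, Rational(-19, 14)) = Rational(342, 7)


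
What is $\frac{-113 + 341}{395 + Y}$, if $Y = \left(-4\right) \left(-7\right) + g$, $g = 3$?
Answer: $\frac{38}{71} \approx 0.53521$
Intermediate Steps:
$Y = 31$ ($Y = \left(-4\right) \left(-7\right) + 3 = 28 + 3 = 31$)
$\frac{-113 + 341}{395 + Y} = \frac{-113 + 341}{395 + 31} = \frac{228}{426} = 228 \cdot \frac{1}{426} = \frac{38}{71}$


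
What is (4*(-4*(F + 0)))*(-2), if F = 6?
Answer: 192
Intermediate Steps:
(4*(-4*(F + 0)))*(-2) = (4*(-4*(6 + 0)))*(-2) = (4*(-4*6))*(-2) = (4*(-24))*(-2) = -96*(-2) = 192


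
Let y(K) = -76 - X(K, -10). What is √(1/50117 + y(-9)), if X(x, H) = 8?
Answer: I*√210983899759/50117 ≈ 9.1651*I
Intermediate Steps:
y(K) = -84 (y(K) = -76 - 1*8 = -76 - 8 = -84)
√(1/50117 + y(-9)) = √(1/50117 - 84) = √(-4209827/50117) = I*√210983899759/50117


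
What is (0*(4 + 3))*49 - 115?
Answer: -115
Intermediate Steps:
(0*(4 + 3))*49 - 115 = (0*7)*49 - 115 = 0*49 - 115 = 0 - 115 = -115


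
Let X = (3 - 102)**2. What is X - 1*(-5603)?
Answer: 15404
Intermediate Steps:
X = 9801 (X = (-99)**2 = 9801)
X - 1*(-5603) = 9801 - 1*(-5603) = 9801 + 5603 = 15404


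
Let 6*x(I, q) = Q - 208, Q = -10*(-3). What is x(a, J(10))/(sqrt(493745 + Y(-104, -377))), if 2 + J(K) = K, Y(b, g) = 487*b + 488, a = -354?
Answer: -89*sqrt(443585)/1330755 ≈ -0.044543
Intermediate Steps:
Q = 30
Y(b, g) = 488 + 487*b
J(K) = -2 + K
x(I, q) = -89/3 (x(I, q) = (30 - 208)/6 = (1/6)*(-178) = -89/3)
x(a, J(10))/(sqrt(493745 + Y(-104, -377))) = -89/(3*sqrt(493745 + (488 + 487*(-104)))) = -89/(3*sqrt(493745 + (488 - 50648))) = -89/(3*sqrt(493745 - 50160)) = -89*sqrt(443585)/443585/3 = -89*sqrt(443585)/1330755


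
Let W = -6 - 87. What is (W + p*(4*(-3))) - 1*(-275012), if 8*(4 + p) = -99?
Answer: 550231/2 ≈ 2.7512e+5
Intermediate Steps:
p = -131/8 (p = -4 + (1/8)*(-99) = -4 - 99/8 = -131/8 ≈ -16.375)
W = -93
(W + p*(4*(-3))) - 1*(-275012) = (-93 - 131*(-3)/2) - 1*(-275012) = (-93 - 131/8*(-12)) + 275012 = (-93 + 393/2) + 275012 = 207/2 + 275012 = 550231/2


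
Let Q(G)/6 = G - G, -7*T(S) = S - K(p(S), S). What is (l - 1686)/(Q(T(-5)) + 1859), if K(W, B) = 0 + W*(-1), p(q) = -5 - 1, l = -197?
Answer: -1883/1859 ≈ -1.0129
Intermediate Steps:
p(q) = -6
K(W, B) = -W (K(W, B) = 0 - W = -W)
T(S) = 6/7 - S/7 (T(S) = -(S - (-1)*(-6))/7 = -(S - 1*6)/7 = -(S - 6)/7 = -(-6 + S)/7 = 6/7 - S/7)
Q(G) = 0 (Q(G) = 6*(G - G) = 6*0 = 0)
(l - 1686)/(Q(T(-5)) + 1859) = (-197 - 1686)/(0 + 1859) = -1883/1859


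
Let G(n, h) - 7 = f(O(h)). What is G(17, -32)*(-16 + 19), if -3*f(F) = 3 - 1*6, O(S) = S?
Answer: 24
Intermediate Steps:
f(F) = 1 (f(F) = -(3 - 1*6)/3 = -(3 - 6)/3 = -1/3*(-3) = 1)
G(n, h) = 8 (G(n, h) = 7 + 1 = 8)
G(17, -32)*(-16 + 19) = 8*(-16 + 19) = 8*3 = 24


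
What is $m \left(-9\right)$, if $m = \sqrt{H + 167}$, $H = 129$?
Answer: $- 18 \sqrt{74} \approx -154.84$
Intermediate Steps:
$m = 2 \sqrt{74}$ ($m = \sqrt{129 + 167} = \sqrt{296} = 2 \sqrt{74} \approx 17.205$)
$m \left(-9\right) = 2 \sqrt{74} \left(-9\right) = - 18 \sqrt{74}$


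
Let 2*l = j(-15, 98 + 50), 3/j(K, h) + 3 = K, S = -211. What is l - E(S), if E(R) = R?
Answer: 2531/12 ≈ 210.92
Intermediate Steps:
j(K, h) = 3/(-3 + K)
l = -1/12 (l = (3/(-3 - 15))/2 = (3/(-18))/2 = (3*(-1/18))/2 = (½)*(-⅙) = -1/12 ≈ -0.083333)
l - E(S) = -1/12 - 1*(-211) = -1/12 + 211 = 2531/12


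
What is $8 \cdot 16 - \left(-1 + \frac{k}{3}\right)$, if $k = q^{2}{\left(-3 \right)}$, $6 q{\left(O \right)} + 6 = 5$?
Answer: $\frac{13931}{108} \approx 128.99$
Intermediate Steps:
$q{\left(O \right)} = - \frac{1}{6}$ ($q{\left(O \right)} = -1 + \frac{1}{6} \cdot 5 = -1 + \frac{5}{6} = - \frac{1}{6}$)
$k = \frac{1}{36}$ ($k = \left(- \frac{1}{6}\right)^{2} = \frac{1}{36} \approx 0.027778$)
$8 \cdot 16 - \left(-1 + \frac{k}{3}\right) = 8 \cdot 16 - \left(-1 + \frac{1}{36 \cdot 3}\right) = 128 - \left(-1 + \frac{1}{36} \cdot \frac{1}{3}\right) = 128 - \left(-1 + \frac{1}{108}\right) = 128 - - \frac{107}{108} = 128 + \frac{107}{108} = \frac{13931}{108}$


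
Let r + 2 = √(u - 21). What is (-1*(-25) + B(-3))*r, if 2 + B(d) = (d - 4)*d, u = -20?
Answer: -88 + 44*I*√41 ≈ -88.0 + 281.74*I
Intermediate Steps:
B(d) = -2 + d*(-4 + d) (B(d) = -2 + (d - 4)*d = -2 + (-4 + d)*d = -2 + d*(-4 + d))
r = -2 + I*√41 (r = -2 + √(-20 - 21) = -2 + √(-41) = -2 + I*√41 ≈ -2.0 + 6.4031*I)
(-1*(-25) + B(-3))*r = (-1*(-25) + (-2 + (-3)² - 4*(-3)))*(-2 + I*√41) = (25 + (-2 + 9 + 12))*(-2 + I*√41) = (25 + 19)*(-2 + I*√41) = 44*(-2 + I*√41) = -88 + 44*I*√41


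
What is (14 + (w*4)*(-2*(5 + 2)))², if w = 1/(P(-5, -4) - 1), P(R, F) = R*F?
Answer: 44100/361 ≈ 122.16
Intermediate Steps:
P(R, F) = F*R
w = 1/19 (w = 1/(-4*(-5) - 1) = 1/(20 - 1) = 1/19 ≈ 0.052632)
(14 + (w*4)*(-2*(5 + 2)))² = (14 + ((1/19)*4)*(-2*(5 + 2)))² = (14 + 4*(-2*7)/19)² = (14 + (4/19)*(-14))² = (14 - 56/19)² = (210/19)² = 44100/361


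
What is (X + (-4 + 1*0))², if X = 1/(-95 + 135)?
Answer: 25281/1600 ≈ 15.801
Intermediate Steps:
X = 1/40 ≈ 0.025000
(X + (-4 + 1*0))² = (1/40 + (-4 + 1*0))² = (1/40 + (-4 + 0))² = (1/40 - 4)² = (-159/40)² = 25281/1600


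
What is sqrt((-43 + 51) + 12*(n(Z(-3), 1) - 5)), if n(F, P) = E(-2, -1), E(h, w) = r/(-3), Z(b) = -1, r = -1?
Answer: 4*I*sqrt(3) ≈ 6.9282*I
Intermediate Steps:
E(h, w) = 1/3 (E(h, w) = -1/(-3) = -1*(-1/3) = 1/3)
n(F, P) = 1/3
sqrt((-43 + 51) + 12*(n(Z(-3), 1) - 5)) = sqrt((-43 + 51) + 12*(1/3 - 5)) = sqrt(8 + 12*(-14/3)) = sqrt(8 - 56) = sqrt(-48) = 4*I*sqrt(3)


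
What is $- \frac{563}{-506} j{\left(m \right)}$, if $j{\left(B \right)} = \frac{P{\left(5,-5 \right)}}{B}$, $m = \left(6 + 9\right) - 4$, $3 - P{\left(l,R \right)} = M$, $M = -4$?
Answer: $\frac{3941}{5566} \approx 0.70805$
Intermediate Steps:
$P{\left(l,R \right)} = 7$ ($P{\left(l,R \right)} = 3 - -4 = 3 + 4 = 7$)
$m = 11$ ($m = 15 - 4 = 11$)
$j{\left(B \right)} = \frac{7}{B}$
$- \frac{563}{-506} j{\left(m \right)} = - \frac{563}{-506} \cdot \frac{7}{11} = \left(-563\right) \left(- \frac{1}{506}\right) 7 \cdot \frac{1}{11} = \frac{563}{506} \cdot \frac{7}{11} = \frac{3941}{5566}$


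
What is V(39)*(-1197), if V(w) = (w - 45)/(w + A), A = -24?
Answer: 2394/5 ≈ 478.80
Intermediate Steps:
V(w) = (-45 + w)/(-24 + w) (V(w) = (w - 45)/(w - 24) = (-45 + w)/(-24 + w))
V(39)*(-1197) = ((-45 + 39)/(-24 + 39))*(-1197) = (-6/15)*(-1197) = ((1/15)*(-6))*(-1197) = -2/5*(-1197) = 2394/5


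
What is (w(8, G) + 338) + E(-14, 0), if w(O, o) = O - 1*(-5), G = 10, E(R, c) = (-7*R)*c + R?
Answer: 337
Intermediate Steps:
E(R, c) = R - 7*R*c (E(R, c) = -7*R*c + R = R - 7*R*c)
w(O, o) = 5 + O (w(O, o) = O + 5 = 5 + O)
(w(8, G) + 338) + E(-14, 0) = ((5 + 8) + 338) - 14*(1 - 7*0) = (13 + 338) - 14*(1 + 0) = 351 - 14*1 = 351 - 14 = 337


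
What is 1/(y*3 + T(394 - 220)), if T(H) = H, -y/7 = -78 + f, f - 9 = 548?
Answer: -1/9885 ≈ -0.00010116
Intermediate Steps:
f = 557 (f = 9 + 548 = 557)
y = -3353 (y = -7*(-78 + 557) = -7*479 = -3353)
1/(y*3 + T(394 - 220)) = 1/(-3353*3 + (394 - 220)) = 1/(-10059 + 174) = 1/(-9885) = -1/9885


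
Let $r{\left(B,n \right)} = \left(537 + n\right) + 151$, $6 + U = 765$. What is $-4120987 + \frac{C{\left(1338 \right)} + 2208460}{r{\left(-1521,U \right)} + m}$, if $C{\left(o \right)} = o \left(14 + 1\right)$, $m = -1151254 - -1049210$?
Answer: $- \frac{414561157769}{100597} \approx -4.121 \cdot 10^{6}$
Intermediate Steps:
$m = -102044$ ($m = -1151254 + 1049210 = -102044$)
$U = 759$ ($U = -6 + 765 = 759$)
$r{\left(B,n \right)} = 688 + n$
$C{\left(o \right)} = 15 o$ ($C{\left(o \right)} = o 15 = 15 o$)
$-4120987 + \frac{C{\left(1338 \right)} + 2208460}{r{\left(-1521,U \right)} + m} = -4120987 + \frac{15 \cdot 1338 + 2208460}{\left(688 + 759\right) - 102044} = -4120987 + \frac{20070 + 2208460}{1447 - 102044} = -4120987 + \frac{2228530}{-100597} = -4120987 + 2228530 \left(- \frac{1}{100597}\right) = -4120987 - \frac{2228530}{100597} = - \frac{414561157769}{100597}$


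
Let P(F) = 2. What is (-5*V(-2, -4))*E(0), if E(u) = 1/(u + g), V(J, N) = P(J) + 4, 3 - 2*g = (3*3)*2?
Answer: 4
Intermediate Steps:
g = -15/2 (g = 3/2 - 3*3*2/2 = 3/2 - 9*2/2 = 3/2 - ½*18 = 3/2 - 9 = -15/2 ≈ -7.5000)
V(J, N) = 6 (V(J, N) = 2 + 4 = 6)
E(u) = 1/(-15/2 + u) (E(u) = 1/(u - 15/2) = 1/(-15/2 + u))
(-5*V(-2, -4))*E(0) = (-5*6)*(2/(-15 + 2*0)) = -60/(-15 + 0) = -60/(-15) = -60*(-1)/15 = -30*(-2/15) = 4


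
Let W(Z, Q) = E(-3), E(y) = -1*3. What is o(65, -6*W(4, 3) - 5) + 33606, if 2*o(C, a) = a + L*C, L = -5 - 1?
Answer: 66835/2 ≈ 33418.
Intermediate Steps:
E(y) = -3
L = -6
W(Z, Q) = -3
o(C, a) = a/2 - 3*C (o(C, a) = (a - 6*C)/2 = a/2 - 3*C)
o(65, -6*W(4, 3) - 5) + 33606 = ((-6*(-3) - 5)/2 - 3*65) + 33606 = ((18 - 5)/2 - 195) + 33606 = ((½)*13 - 195) + 33606 = (13/2 - 195) + 33606 = -377/2 + 33606 = 66835/2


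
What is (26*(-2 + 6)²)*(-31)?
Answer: -12896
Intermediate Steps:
(26*(-2 + 6)²)*(-31) = (26*4²)*(-31) = (26*16)*(-31) = 416*(-31) = -12896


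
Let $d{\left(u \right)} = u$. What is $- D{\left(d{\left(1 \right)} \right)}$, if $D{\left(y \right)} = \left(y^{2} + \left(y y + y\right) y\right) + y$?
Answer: $-4$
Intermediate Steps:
$D{\left(y \right)} = y + y^{2} + y \left(y + y^{2}\right)$ ($D{\left(y \right)} = \left(y^{2} + \left(y^{2} + y\right) y\right) + y = \left(y^{2} + \left(y + y^{2}\right) y\right) + y = \left(y^{2} + y \left(y + y^{2}\right)\right) + y = y + y^{2} + y \left(y + y^{2}\right)$)
$- D{\left(d{\left(1 \right)} \right)} = - 1 \left(1 + 1^{2} + 2 \cdot 1\right) = - 1 \left(1 + 1 + 2\right) = - 1 \cdot 4 = \left(-1\right) 4 = -4$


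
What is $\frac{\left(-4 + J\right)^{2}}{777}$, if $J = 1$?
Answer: $\frac{3}{259} \approx 0.011583$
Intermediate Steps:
$\frac{\left(-4 + J\right)^{2}}{777} = \frac{\left(-4 + 1\right)^{2}}{777} = \left(-3\right)^{2} \cdot \frac{1}{777} = 9 \cdot \frac{1}{777} = \frac{3}{259}$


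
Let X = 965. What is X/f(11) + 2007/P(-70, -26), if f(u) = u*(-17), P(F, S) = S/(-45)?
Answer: 16863815/4862 ≈ 3468.5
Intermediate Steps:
P(F, S) = -S/45 (P(F, S) = S*(-1/45) = -S/45)
f(u) = -17*u
X/f(11) + 2007/P(-70, -26) = 965/((-17*11)) + 2007/((-1/45*(-26))) = 965/(-187) + 2007/(26/45) = 965*(-1/187) + 2007*(45/26) = -965/187 + 90315/26 = 16863815/4862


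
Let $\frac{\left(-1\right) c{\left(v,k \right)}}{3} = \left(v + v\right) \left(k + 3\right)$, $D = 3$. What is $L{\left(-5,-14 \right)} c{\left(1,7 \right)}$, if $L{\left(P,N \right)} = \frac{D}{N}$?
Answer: $\frac{90}{7} \approx 12.857$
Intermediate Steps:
$L{\left(P,N \right)} = \frac{3}{N}$
$c{\left(v,k \right)} = - 6 v \left(3 + k\right)$ ($c{\left(v,k \right)} = - 3 \left(v + v\right) \left(k + 3\right) = - 3 \cdot 2 v \left(3 + k\right) = - 6 v \left(3 + k\right)$)
$L{\left(-5,-14 \right)} c{\left(1,7 \right)} = \frac{3}{-14} \left(\left(-6\right) 1 \left(3 + 7\right)\right) = 3 \left(- \frac{1}{14}\right) \left(\left(-6\right) 1 \cdot 10\right) = \left(- \frac{3}{14}\right) \left(-60\right) = \frac{90}{7}$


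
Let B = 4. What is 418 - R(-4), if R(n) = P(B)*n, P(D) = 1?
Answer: 422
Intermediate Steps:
R(n) = n (R(n) = 1*n = n)
418 - R(-4) = 418 - 1*(-4) = 418 + 4 = 422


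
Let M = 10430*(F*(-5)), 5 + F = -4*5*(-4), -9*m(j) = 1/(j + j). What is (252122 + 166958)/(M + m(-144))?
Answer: -1086255360/10137959999 ≈ -0.10715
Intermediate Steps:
m(j) = -1/(18*j) (m(j) = -1/(9*(j + j)) = -1/(2*j)/9 = -1/(18*j))
F = 75 (F = -5 - 4*5*(-4) = -5 - 20*(-4) = -5 + 80 = 75)
M = -3911250 (M = 10430*(75*(-5)) = 10430*(-375) = -3911250)
(252122 + 166958)/(M + m(-144)) = (252122 + 166958)/(-3911250 - 1/18/(-144)) = 419080/(-3911250 - 1/18*(-1/144)) = 419080/(-3911250 + 1/2592) = 419080/(-10137959999/2592) = 419080*(-2592/10137959999) = -1086255360/10137959999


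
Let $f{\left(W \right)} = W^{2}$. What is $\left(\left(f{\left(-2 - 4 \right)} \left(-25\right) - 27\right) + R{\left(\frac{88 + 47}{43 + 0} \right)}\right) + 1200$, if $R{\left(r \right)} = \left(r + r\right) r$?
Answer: $\frac{541227}{1849} \approx 292.71$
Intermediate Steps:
$R{\left(r \right)} = 2 r^{2}$ ($R{\left(r \right)} = 2 r r = 2 r^{2}$)
$\left(\left(f{\left(-2 - 4 \right)} \left(-25\right) - 27\right) + R{\left(\frac{88 + 47}{43 + 0} \right)}\right) + 1200 = \left(\left(\left(-2 - 4\right)^{2} \left(-25\right) - 27\right) + 2 \left(\frac{88 + 47}{43 + 0}\right)^{2}\right) + 1200 = \left(\left(\left(-2 - 4\right)^{2} \left(-25\right) - 27\right) + 2 \left(\frac{135}{43}\right)^{2}\right) + 1200 = \left(\left(\left(-6\right)^{2} \left(-25\right) - 27\right) + 2 \left(135 \cdot \frac{1}{43}\right)^{2}\right) + 1200 = \left(\left(36 \left(-25\right) - 27\right) + 2 \left(\frac{135}{43}\right)^{2}\right) + 1200 = \left(\left(-900 - 27\right) + 2 \cdot \frac{18225}{1849}\right) + 1200 = \left(-927 + \frac{36450}{1849}\right) + 1200 = - \frac{1677573}{1849} + 1200 = \frac{541227}{1849}$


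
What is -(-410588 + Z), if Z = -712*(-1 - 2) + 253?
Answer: 408199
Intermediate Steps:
Z = 2389 (Z = -712*(-3) + 253 = -89*(-24) + 253 = 2136 + 253 = 2389)
-(-410588 + Z) = -(-410588 + 2389) = -1*(-408199) = 408199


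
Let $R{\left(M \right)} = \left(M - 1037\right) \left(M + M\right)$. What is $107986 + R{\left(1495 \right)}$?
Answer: $1477406$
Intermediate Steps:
$R{\left(M \right)} = 2 M \left(-1037 + M\right)$ ($R{\left(M \right)} = \left(-1037 + M\right) 2 M = 2 M \left(-1037 + M\right)$)
$107986 + R{\left(1495 \right)} = 107986 + 2 \cdot 1495 \left(-1037 + 1495\right) = 107986 + 2 \cdot 1495 \cdot 458 = 107986 + 1369420 = 1477406$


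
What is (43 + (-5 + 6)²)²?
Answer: 1936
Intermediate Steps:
(43 + (-5 + 6)²)² = (43 + 1²)² = (43 + 1)² = 44² = 1936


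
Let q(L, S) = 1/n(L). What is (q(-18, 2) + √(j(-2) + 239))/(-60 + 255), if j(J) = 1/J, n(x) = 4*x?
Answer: -1/14040 + √106/130 ≈ 0.079126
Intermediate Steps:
q(L, S) = 1/(4*L)
(q(-18, 2) + √(j(-2) + 239))/(-60 + 255) = ((¼)/(-18) + √(1/(-2) + 239))/(-60 + 255) = ((¼)*(-1/18) + √(-½ + 239))/195 = (-1/72 + √(477/2))*(1/195) = (-1/72 + 3*√106/2)*(1/195) = -1/14040 + √106/130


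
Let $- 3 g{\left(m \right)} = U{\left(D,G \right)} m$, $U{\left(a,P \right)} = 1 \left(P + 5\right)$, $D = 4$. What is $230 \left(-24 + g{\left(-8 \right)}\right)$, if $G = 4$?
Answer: $0$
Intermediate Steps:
$U{\left(a,P \right)} = 5 + P$ ($U{\left(a,P \right)} = 1 \left(5 + P\right) = 5 + P$)
$g{\left(m \right)} = - 3 m$ ($g{\left(m \right)} = - \frac{\left(5 + 4\right) m}{3} = - \frac{9 m}{3} = - 3 m$)
$230 \left(-24 + g{\left(-8 \right)}\right) = 230 \left(-24 - -24\right) = 230 \left(-24 + 24\right) = 230 \cdot 0 = 0$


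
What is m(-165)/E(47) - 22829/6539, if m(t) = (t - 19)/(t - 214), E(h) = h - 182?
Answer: -1169248961/334567935 ≈ -3.4948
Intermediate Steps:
E(h) = -182 + h
m(t) = (-19 + t)/(-214 + t)
m(-165)/E(47) - 22829/6539 = ((-19 - 165)/(-214 - 165))/(-182 + 47) - 22829/6539 = (-184/(-379))/(-135) - 22829*1/6539 = -1/379*(-184)*(-1/135) - 22829/6539 = (184/379)*(-1/135) - 22829/6539 = -184/51165 - 22829/6539 = -1169248961/334567935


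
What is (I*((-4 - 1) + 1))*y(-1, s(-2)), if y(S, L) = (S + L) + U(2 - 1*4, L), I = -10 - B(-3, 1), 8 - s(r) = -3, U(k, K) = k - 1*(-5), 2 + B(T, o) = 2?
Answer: 520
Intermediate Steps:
B(T, o) = 0 (B(T, o) = -2 + 2 = 0)
U(k, K) = 5 + k (U(k, K) = k + 5 = 5 + k)
s(r) = 11 (s(r) = 8 - 1*(-3) = 8 + 3 = 11)
I = -10 (I = -10 - 1*0 = -10 + 0 = -10)
y(S, L) = 3 + L + S (y(S, L) = (S + L) + (5 + (2 - 1*4)) = (L + S) + (5 + (2 - 4)) = (L + S) + (5 - 2) = (L + S) + 3 = 3 + L + S)
(I*((-4 - 1) + 1))*y(-1, s(-2)) = (-10*((-4 - 1) + 1))*(3 + 11 - 1) = -10*(-5 + 1)*13 = -10*(-4)*13 = 40*13 = 520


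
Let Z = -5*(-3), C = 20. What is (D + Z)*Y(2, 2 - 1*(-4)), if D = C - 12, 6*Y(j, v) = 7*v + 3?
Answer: 345/2 ≈ 172.50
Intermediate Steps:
Y(j, v) = 1/2 + 7*v/6 (Y(j, v) = (7*v + 3)/6 = (3 + 7*v)/6 = 1/2 + 7*v/6)
D = 8 (D = 20 - 12 = 8)
Z = 15 (Z = -1*(-15) = 15)
(D + Z)*Y(2, 2 - 1*(-4)) = (8 + 15)*(1/2 + 7*(2 - 1*(-4))/6) = 23*(1/2 + 7*(2 + 4)/6) = 23*(1/2 + (7/6)*6) = 23*(1/2 + 7) = 23*(15/2) = 345/2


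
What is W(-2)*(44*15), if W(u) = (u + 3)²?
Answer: 660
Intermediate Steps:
W(u) = (3 + u)²
W(-2)*(44*15) = (3 - 2)²*(44*15) = 1²*660 = 1*660 = 660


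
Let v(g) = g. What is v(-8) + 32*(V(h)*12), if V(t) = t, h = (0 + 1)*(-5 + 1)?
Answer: -1544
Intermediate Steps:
h = -4 (h = 1*(-4) = -4)
v(-8) + 32*(V(h)*12) = -8 + 32*(-4*12) = -8 + 32*(-48) = -8 - 1536 = -1544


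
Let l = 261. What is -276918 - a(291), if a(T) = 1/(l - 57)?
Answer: -56491273/204 ≈ -2.7692e+5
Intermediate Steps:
a(T) = 1/204 (a(T) = 1/(261 - 57) = 1/204)
-276918 - a(291) = -276918 - 1*1/204 = -276918 - 1/204 = -56491273/204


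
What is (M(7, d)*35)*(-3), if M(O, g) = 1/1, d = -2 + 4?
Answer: -105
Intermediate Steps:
d = 2
M(O, g) = 1
(M(7, d)*35)*(-3) = (1*35)*(-3) = 35*(-3) = -105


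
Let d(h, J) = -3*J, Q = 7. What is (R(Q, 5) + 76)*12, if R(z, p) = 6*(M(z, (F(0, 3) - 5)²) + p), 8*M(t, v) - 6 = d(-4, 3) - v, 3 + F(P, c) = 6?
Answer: 1209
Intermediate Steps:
F(P, c) = 3 (F(P, c) = -3 + 6 = 3)
M(t, v) = -3/8 - v/8 (M(t, v) = ¾ + (-3*3 - v)/8 = ¾ + (-9 - v)/8 = ¾ + (-9/8 - v/8) = -3/8 - v/8)
R(z, p) = -21/4 + 6*p (R(z, p) = 6*((-3/8 - (3 - 5)²/8) + p) = 6*((-3/8 - ⅛*(-2)²) + p) = 6*((-3/8 - ⅛*4) + p) = 6*((-3/8 - ½) + p) = 6*(-7/8 + p) = -21/4 + 6*p)
(R(Q, 5) + 76)*12 = ((-21/4 + 6*5) + 76)*12 = ((-21/4 + 30) + 76)*12 = (99/4 + 76)*12 = (403/4)*12 = 1209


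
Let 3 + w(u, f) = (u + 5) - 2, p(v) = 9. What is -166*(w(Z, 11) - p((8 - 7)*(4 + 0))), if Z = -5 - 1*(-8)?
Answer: 996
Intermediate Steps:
Z = 3 (Z = -5 + 8 = 3)
w(u, f) = u (w(u, f) = -3 + ((u + 5) - 2) = -3 + ((5 + u) - 2) = -3 + (3 + u) = u)
-166*(w(Z, 11) - p((8 - 7)*(4 + 0))) = -166*(3 - 1*9) = -166*(3 - 9) = -166*(-6) = 996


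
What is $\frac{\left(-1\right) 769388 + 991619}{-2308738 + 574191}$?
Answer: $- \frac{222231}{1734547} \approx -0.12812$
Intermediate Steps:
$\frac{\left(-1\right) 769388 + 991619}{-2308738 + 574191} = \frac{-769388 + 991619}{-1734547} = 222231 \left(- \frac{1}{1734547}\right) = - \frac{222231}{1734547}$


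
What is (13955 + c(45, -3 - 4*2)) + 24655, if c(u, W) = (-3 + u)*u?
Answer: 40500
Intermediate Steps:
c(u, W) = u*(-3 + u)
(13955 + c(45, -3 - 4*2)) + 24655 = (13955 + 45*(-3 + 45)) + 24655 = (13955 + 45*42) + 24655 = (13955 + 1890) + 24655 = 15845 + 24655 = 40500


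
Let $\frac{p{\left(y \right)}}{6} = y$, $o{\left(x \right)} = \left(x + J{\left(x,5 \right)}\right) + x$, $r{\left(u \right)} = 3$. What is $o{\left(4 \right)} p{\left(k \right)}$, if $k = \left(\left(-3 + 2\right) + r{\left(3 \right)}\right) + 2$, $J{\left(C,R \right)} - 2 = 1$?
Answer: $264$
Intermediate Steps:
$J{\left(C,R \right)} = 3$ ($J{\left(C,R \right)} = 2 + 1 = 3$)
$o{\left(x \right)} = 3 + 2 x$ ($o{\left(x \right)} = \left(x + 3\right) + x = \left(3 + x\right) + x = 3 + 2 x$)
$k = 4$ ($k = \left(\left(-3 + 2\right) + 3\right) + 2 = \left(-1 + 3\right) + 2 = 2 + 2 = 4$)
$p{\left(y \right)} = 6 y$
$o{\left(4 \right)} p{\left(k \right)} = \left(3 + 2 \cdot 4\right) 6 \cdot 4 = \left(3 + 8\right) 24 = 11 \cdot 24 = 264$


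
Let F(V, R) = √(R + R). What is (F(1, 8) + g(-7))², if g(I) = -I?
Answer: 121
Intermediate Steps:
F(V, R) = √2*√R (F(V, R) = √(2*R) = √2*√R)
(F(1, 8) + g(-7))² = (√2*√8 - 1*(-7))² = (√2*(2*√2) + 7)² = (4 + 7)² = 11² = 121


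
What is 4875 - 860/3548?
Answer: 4323910/887 ≈ 4874.8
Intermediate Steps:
4875 - 860/3548 = 4875 - 860*1/3548 = 4875 - 215/887 = 4323910/887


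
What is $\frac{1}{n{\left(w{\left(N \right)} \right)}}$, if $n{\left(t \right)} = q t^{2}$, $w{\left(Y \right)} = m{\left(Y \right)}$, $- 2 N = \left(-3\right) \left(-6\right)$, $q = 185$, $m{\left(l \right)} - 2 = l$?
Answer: $\frac{1}{9065} \approx 0.00011031$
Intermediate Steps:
$m{\left(l \right)} = 2 + l$
$N = -9$ ($N = - \frac{\left(-3\right) \left(-6\right)}{2} = \left(- \frac{1}{2}\right) 18 = -9$)
$w{\left(Y \right)} = 2 + Y$
$n{\left(t \right)} = 185 t^{2}$
$\frac{1}{n{\left(w{\left(N \right)} \right)}} = \frac{1}{185 \left(2 - 9\right)^{2}} = \frac{1}{185 \left(-7\right)^{2}} = \frac{1}{185 \cdot 49} = \frac{1}{9065}$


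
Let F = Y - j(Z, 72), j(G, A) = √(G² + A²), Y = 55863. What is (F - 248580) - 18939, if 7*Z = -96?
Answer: -211656 - 24*√457/7 ≈ -2.1173e+5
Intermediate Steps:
Z = -96/7 (Z = (⅐)*(-96) = -96/7 ≈ -13.714)
j(G, A) = √(A² + G²)
F = 55863 - 24*√457/7 (F = 55863 - √(72² + (-96/7)²) = 55863 - √(5184 + 9216/49) = 55863 - √(263232/49) = 55863 - 24*√457/7 ≈ 55790.)
(F - 248580) - 18939 = ((55863 - 24*√457/7) - 248580) - 18939 = (-192717 - 24*√457/7) - 18939 = -211656 - 24*√457/7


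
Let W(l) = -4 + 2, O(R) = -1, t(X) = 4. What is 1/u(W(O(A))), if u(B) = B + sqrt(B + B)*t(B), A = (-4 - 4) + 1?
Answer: -1/34 - 2*I/17 ≈ -0.029412 - 0.11765*I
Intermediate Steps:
A = -7 (A = -8 + 1 = -7)
W(l) = -2
u(B) = B + 4*sqrt(2)*sqrt(B) (u(B) = B + sqrt(B + B)*4 = B + sqrt(2*B)*4 = B + (sqrt(2)*sqrt(B))*4 = B + 4*sqrt(2)*sqrt(B))
1/u(W(O(A))) = 1/(-2 + 4*sqrt(2)*sqrt(-2)) = 1/(-2 + 4*sqrt(2)*(I*sqrt(2))) = 1/(-2 + 8*I) = (-2 - 8*I)/68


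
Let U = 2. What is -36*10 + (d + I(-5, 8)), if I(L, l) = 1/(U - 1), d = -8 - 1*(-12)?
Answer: -355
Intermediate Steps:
d = 4 (d = -8 + 12 = 4)
I(L, l) = 1 (I(L, l) = 1/(2 - 1) = 1/1 = 1)
-36*10 + (d + I(-5, 8)) = -36*10 + (4 + 1) = -360 + 5 = -355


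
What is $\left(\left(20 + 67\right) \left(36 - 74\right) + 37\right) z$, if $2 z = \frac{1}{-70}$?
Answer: $\frac{467}{20} \approx 23.35$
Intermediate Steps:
$z = - \frac{1}{140}$ ($z = \frac{1}{2 \left(-70\right)} = \frac{1}{2} \left(- \frac{1}{70}\right) = - \frac{1}{140} \approx -0.0071429$)
$\left(\left(20 + 67\right) \left(36 - 74\right) + 37\right) z = \left(\left(20 + 67\right) \left(36 - 74\right) + 37\right) \left(- \frac{1}{140}\right) = \left(87 \left(-38\right) + 37\right) \left(- \frac{1}{140}\right) = \left(-3306 + 37\right) \left(- \frac{1}{140}\right) = \left(-3269\right) \left(- \frac{1}{140}\right) = \frac{467}{20}$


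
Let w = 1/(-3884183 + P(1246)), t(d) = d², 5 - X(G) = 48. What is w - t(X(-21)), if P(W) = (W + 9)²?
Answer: -4269633143/2309158 ≈ -1849.0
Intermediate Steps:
P(W) = (9 + W)²
X(G) = -43 (X(G) = 5 - 1*48 = 5 - 48 = -43)
w = -1/2309158 (w = 1/(-3884183 + (9 + 1246)²) = 1/(-3884183 + 1255²) = 1/(-3884183 + 1575025) = 1/(-2309158) = -1/2309158 ≈ -4.3306e-7)
w - t(X(-21)) = -1/2309158 - 1*(-43)² = -1/2309158 - 1*1849 = -1/2309158 - 1849 = -4269633143/2309158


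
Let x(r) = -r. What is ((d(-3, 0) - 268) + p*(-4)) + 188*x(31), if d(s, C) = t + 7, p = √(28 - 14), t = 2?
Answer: -6087 - 4*√14 ≈ -6102.0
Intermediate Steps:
p = √14 ≈ 3.7417
d(s, C) = 9 (d(s, C) = 2 + 7 = 9)
((d(-3, 0) - 268) + p*(-4)) + 188*x(31) = ((9 - 268) + √14*(-4)) + 188*(-1*31) = (-259 - 4*√14) + 188*(-31) = (-259 - 4*√14) - 5828 = -6087 - 4*√14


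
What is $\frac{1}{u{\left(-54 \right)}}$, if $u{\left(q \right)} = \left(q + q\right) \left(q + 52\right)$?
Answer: $\frac{1}{216} \approx 0.0046296$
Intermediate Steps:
$u{\left(q \right)} = 2 q \left(52 + q\right)$
$\frac{1}{u{\left(-54 \right)}} = \frac{1}{2 \left(-54\right) \left(52 - 54\right)} = \frac{1}{2 \left(-54\right) \left(-2\right)} = \frac{1}{216}$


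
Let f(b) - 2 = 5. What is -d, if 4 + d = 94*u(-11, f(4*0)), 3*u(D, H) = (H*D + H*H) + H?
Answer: 662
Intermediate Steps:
f(b) = 7 (f(b) = 2 + 5 = 7)
u(D, H) = H/3 + H²/3 + D*H/3 (u(D, H) = ((H*D + H*H) + H)/3 = ((D*H + H²) + H)/3 = ((H² + D*H) + H)/3 = (H + H² + D*H)/3 = H/3 + H²/3 + D*H/3)
d = -662 (d = -4 + 94*((⅓)*7*(1 - 11 + 7)) = -4 + 94*((⅓)*7*(-3)) = -4 + 94*(-7) = -4 - 658 = -662)
-d = -1*(-662) = 662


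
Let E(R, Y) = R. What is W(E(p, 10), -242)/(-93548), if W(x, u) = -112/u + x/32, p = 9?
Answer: -2881/362217856 ≈ -7.9538e-6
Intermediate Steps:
W(x, u) = -112/u + x/32 (W(x, u) = -112/u + x*(1/32) = -112/u + x/32)
W(E(p, 10), -242)/(-93548) = (-112/(-242) + (1/32)*9)/(-93548) = (-112*(-1/242) + 9/32)*(-1/93548) = (56/121 + 9/32)*(-1/93548) = (2881/3872)*(-1/93548) = -2881/362217856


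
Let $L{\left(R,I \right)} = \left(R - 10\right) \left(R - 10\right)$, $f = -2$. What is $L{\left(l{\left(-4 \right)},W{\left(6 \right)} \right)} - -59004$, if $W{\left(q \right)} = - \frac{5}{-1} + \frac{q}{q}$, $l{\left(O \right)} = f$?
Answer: $59148$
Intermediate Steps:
$l{\left(O \right)} = -2$
$W{\left(q \right)} = 6$ ($W{\left(q \right)} = \left(-5\right) \left(-1\right) + 1 = 5 + 1 = 6$)
$L{\left(R,I \right)} = \left(-10 + R\right)^{2}$ ($L{\left(R,I \right)} = \left(-10 + R\right) \left(-10 + R\right) = \left(-10 + R\right)^{2}$)
$L{\left(l{\left(-4 \right)},W{\left(6 \right)} \right)} - -59004 = \left(-10 - 2\right)^{2} - -59004 = \left(-12\right)^{2} + 59004 = 144 + 59004 = 59148$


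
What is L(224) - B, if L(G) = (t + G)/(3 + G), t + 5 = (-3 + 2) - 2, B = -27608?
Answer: 6267232/227 ≈ 27609.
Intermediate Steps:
t = -8 (t = -5 + ((-3 + 2) - 2) = -5 + (-1 - 2) = -5 - 3 = -8)
L(G) = (-8 + G)/(3 + G)
L(224) - B = (-8 + 224)/(3 + 224) - 1*(-27608) = 216/227 + 27608 = 6267232/227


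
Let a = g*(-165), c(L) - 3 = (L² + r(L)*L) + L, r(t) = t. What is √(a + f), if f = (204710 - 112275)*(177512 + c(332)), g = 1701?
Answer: 294*√425935 ≈ 1.9188e+5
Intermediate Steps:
c(L) = 3 + L + 2*L² (c(L) = 3 + ((L² + L*L) + L) = 3 + ((L² + L²) + L) = 3 + (2*L² + L) = 3 + (L + 2*L²) = 3 + L + 2*L²)
a = -280665 (a = 1701*(-165) = -280665)
f = 36816398325 (f = (204710 - 112275)*(177512 + (3 + 332 + 2*332²)) = 92435*(177512 + (3 + 332 + 2*110224)) = 92435*(177512 + (3 + 332 + 220448)) = 92435*(177512 + 220783) = 92435*398295 = 36816398325)
√(a + f) = √(-280665 + 36816398325) = √36816117660 = 294*√425935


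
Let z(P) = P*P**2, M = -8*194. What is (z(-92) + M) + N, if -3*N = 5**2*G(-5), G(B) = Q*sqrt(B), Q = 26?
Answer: -780240 - 650*I*sqrt(5)/3 ≈ -7.8024e+5 - 484.48*I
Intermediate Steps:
M = -1552
z(P) = P**3
G(B) = 26*sqrt(B)
N = -650*I*sqrt(5)/3 (N = -5**2*26*sqrt(-5)/3 = -25*26*(I*sqrt(5))/3 = -25*26*I*sqrt(5)/3 = -650*I*sqrt(5)/3 ≈ -484.48*I)
(z(-92) + M) + N = ((-92)**3 - 1552) - 650*I*sqrt(5)/3 = (-778688 - 1552) - 650*I*sqrt(5)/3 = -780240 - 650*I*sqrt(5)/3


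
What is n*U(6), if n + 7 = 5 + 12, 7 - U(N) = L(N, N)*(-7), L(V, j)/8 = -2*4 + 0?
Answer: -4410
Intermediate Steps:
L(V, j) = -64 (L(V, j) = 8*(-2*4 + 0) = 8*(-8 + 0) = 8*(-8) = -64)
U(N) = -441 (U(N) = 7 - (-64)*(-7) = 7 - 1*448 = 7 - 448 = -441)
n = 10 (n = -7 + (5 + 12) = -7 + 17 = 10)
n*U(6) = 10*(-441) = -4410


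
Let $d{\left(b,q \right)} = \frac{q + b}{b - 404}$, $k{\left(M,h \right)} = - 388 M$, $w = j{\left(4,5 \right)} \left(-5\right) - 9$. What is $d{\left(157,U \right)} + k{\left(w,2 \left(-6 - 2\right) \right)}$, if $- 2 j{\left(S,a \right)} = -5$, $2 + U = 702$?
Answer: $\frac{2059617}{247} \approx 8338.5$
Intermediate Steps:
$U = 700$ ($U = -2 + 702 = 700$)
$j{\left(S,a \right)} = \frac{5}{2}$ ($j{\left(S,a \right)} = \left(- \frac{1}{2}\right) \left(-5\right) = \frac{5}{2}$)
$w = - \frac{43}{2}$ ($w = \frac{5}{2} \left(-5\right) - 9 = - \frac{25}{2} - 9 = - \frac{43}{2} \approx -21.5$)
$d{\left(b,q \right)} = \frac{b + q}{-404 + b}$
$d{\left(157,U \right)} + k{\left(w,2 \left(-6 - 2\right) \right)} = \frac{157 + 700}{-404 + 157} - -8342 = \frac{1}{-247} \cdot 857 + 8342 = \left(- \frac{1}{247}\right) 857 + 8342 = - \frac{857}{247} + 8342 = \frac{2059617}{247}$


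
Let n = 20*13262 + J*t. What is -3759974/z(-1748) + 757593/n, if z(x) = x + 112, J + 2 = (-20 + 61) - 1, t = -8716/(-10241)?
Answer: 134568967232795/58479552928 ≈ 2301.1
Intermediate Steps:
t = 8716/10241 (t = -8716*(-1/10241) = 8716/10241 ≈ 0.85109)
J = 38 (J = -2 + ((-20 + 61) - 1) = -2 + (41 - 1) = -2 + 40 = 38)
z(x) = 112 + x
n = 142981792/539 (n = 20*13262 + 38*(8716/10241) = 265240 + 17432/539 = 142981792/539 ≈ 2.6527e+5)
-3759974/z(-1748) + 757593/n = -3759974/(112 - 1748) + 757593/(142981792/539) = -3759974/(-1636) + 757593*(539/142981792) = -3759974*(-1/1636) + 408342627/142981792 = 1879987/818 + 408342627/142981792 = 134568967232795/58479552928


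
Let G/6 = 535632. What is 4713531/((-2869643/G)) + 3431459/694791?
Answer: -10524898369108454495/1993802129613 ≈ -5.2788e+6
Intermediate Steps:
G = 3213792 (G = 6*535632 = 3213792)
4713531/((-2869643/G)) + 3431459/694791 = 4713531/((-2869643/3213792)) + 3431459/694791 = 4713531/((-2869643*1/3213792)) + 3431459*(1/694791) = 4713531/(-2869643/3213792) + 3431459/694791 = 4713531*(-3213792/2869643) + 3431459/694791 = -15148308219552/2869643 + 3431459/694791 = -10524898369108454495/1993802129613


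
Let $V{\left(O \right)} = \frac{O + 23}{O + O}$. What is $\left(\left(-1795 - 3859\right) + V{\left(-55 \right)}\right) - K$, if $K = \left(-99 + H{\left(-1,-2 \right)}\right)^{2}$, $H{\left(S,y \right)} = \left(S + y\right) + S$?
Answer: $- \frac{894449}{55} \approx -16263.0$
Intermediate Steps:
$H{\left(S,y \right)} = y + 2 S$
$V{\left(O \right)} = \frac{23 + O}{2 O}$
$K = 10609$ ($K = \left(-99 + \left(-2 + 2 \left(-1\right)\right)\right)^{2} = \left(-99 - 4\right)^{2} = \left(-103\right)^{2} = 10609$)
$\left(\left(-1795 - 3859\right) + V{\left(-55 \right)}\right) - K = \left(\left(-1795 - 3859\right) + \frac{23 - 55}{2 \left(-55\right)}\right) - 10609 = \left(-5654 + \frac{1}{2} \left(- \frac{1}{55}\right) \left(-32\right)\right) - 10609 = \left(-5654 + \frac{16}{55}\right) - 10609 = - \frac{310954}{55} - 10609 = - \frac{894449}{55}$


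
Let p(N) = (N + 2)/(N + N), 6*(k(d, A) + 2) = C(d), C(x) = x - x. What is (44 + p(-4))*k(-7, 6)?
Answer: -177/2 ≈ -88.500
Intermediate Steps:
C(x) = 0
k(d, A) = -2 (k(d, A) = -2 + (⅙)*0 = -2 + 0 = -2)
p(N) = (2 + N)/(2*N) (p(N) = (2 + N)/((2*N)) = (2 + N)*(1/(2*N)) = (2 + N)/(2*N))
(44 + p(-4))*k(-7, 6) = (44 + (½)*(2 - 4)/(-4))*(-2) = (44 + (½)*(-¼)*(-2))*(-2) = (44 + ¼)*(-2) = (177/4)*(-2) = -177/2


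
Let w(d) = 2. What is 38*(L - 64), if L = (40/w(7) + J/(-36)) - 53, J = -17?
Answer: -66025/18 ≈ -3668.1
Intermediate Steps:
L = -1171/36 (L = (40/2 - 17/(-36)) - 53 = (40*(1/2) - 17*(-1/36)) - 53 = (20 + 17/36) - 53 = 737/36 - 53 = -1171/36 ≈ -32.528)
38*(L - 64) = 38*(-1171/36 - 64) = 38*(-3475/36) = -66025/18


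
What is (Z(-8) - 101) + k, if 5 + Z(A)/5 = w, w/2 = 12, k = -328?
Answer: -334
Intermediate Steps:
w = 24 (w = 2*12 = 24)
Z(A) = 95 (Z(A) = -25 + 5*24 = -25 + 120 = 95)
(Z(-8) - 101) + k = (95 - 101) - 328 = -6 - 328 = -334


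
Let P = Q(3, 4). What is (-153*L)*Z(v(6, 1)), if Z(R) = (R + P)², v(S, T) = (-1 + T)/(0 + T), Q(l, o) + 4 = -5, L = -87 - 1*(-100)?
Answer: -161109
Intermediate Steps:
L = 13 (L = -87 + 100 = 13)
Q(l, o) = -9 (Q(l, o) = -4 - 5 = -9)
P = -9
v(S, T) = (-1 + T)/T
Z(R) = (-9 + R)² (Z(R) = (R - 9)² = (-9 + R)²)
(-153*L)*Z(v(6, 1)) = (-153*13)*(-9 + (-1 + 1)/1)² = -1989*(-9 + 1*0)² = -1989*(-9 + 0)² = -1989*(-9)² = -1989*81 = -161109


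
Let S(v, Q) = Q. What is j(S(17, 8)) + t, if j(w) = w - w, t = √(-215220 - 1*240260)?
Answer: 2*I*√113870 ≈ 674.89*I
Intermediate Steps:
t = 2*I*√113870 (t = √(-215220 - 240260) = √(-455480) = 2*I*√113870 ≈ 674.89*I)
j(w) = 0
j(S(17, 8)) + t = 0 + 2*I*√113870 = 2*I*√113870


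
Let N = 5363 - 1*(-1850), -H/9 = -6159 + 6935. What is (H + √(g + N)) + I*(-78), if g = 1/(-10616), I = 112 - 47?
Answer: -12054 + √203225291378/5308 ≈ -11969.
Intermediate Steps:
H = -6984 (H = -9*(-6159 + 6935) = -9*776 = -6984)
N = 7213 (N = 5363 + 1850 = 7213)
I = 65
g = -1/10616 ≈ -9.4197e-5
(H + √(g + N)) + I*(-78) = (-6984 + √(-1/10616 + 7213)) + 65*(-78) = (-6984 + √(76573207/10616)) - 5070 = (-6984 + √203225291378/5308) - 5070 = -12054 + √203225291378/5308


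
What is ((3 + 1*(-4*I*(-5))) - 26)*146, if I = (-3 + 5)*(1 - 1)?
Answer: -3358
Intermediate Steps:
I = 0 (I = 2*0 = 0)
((3 + 1*(-4*I*(-5))) - 26)*146 = ((3 + 1*(-4*0*(-5))) - 26)*146 = ((3 + 1*(0*(-5))) - 26)*146 = ((3 + 1*0) - 26)*146 = ((3 + 0) - 26)*146 = (3 - 26)*146 = -23*146 = -3358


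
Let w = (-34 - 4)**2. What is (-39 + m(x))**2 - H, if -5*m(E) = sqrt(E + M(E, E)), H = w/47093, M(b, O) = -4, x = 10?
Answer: 1790957783/1177325 + 78*sqrt(6)/5 ≈ 1559.4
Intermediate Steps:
w = 1444 (w = (-38)**2 = 1444)
H = 1444/47093 ≈ 0.030663
m(E) = -sqrt(-4 + E)/5 (m(E) = -sqrt(E - 4)/5 = -sqrt(-4 + E)/5)
(-39 + m(x))**2 - H = (-39 - sqrt(-4 + 10)/5)**2 - 1*1444/47093 = (-39 - sqrt(6)/5)**2 - 1444/47093 = -1444/47093 + (-39 - sqrt(6)/5)**2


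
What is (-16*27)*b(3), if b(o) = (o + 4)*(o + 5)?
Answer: -24192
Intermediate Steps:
b(o) = (4 + o)*(5 + o)
(-16*27)*b(3) = (-16*27)*(20 + 3**2 + 9*3) = -432*(20 + 9 + 27) = -432*56 = -24192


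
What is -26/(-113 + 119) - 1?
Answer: -16/3 ≈ -5.3333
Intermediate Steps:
-26/(-113 + 119) - 1 = -26/6 - 1 = (1/6)*(-26) - 1 = -13/3 - 1 = -16/3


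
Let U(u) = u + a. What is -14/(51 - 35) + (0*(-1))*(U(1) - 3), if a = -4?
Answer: -7/8 ≈ -0.87500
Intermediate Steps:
U(u) = -4 + u (U(u) = u - 4 = -4 + u)
-14/(51 - 35) + (0*(-1))*(U(1) - 3) = -14/(51 - 35) + (0*(-1))*((-4 + 1) - 3) = -14/16 + 0*(-3 - 3) = (1/16)*(-14) + 0*(-6) = -7/8 + 0 = -7/8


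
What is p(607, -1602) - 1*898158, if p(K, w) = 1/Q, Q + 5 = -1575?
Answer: -1419089641/1580 ≈ -8.9816e+5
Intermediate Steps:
Q = -1580 (Q = -5 - 1575 = -1580)
p(K, w) = -1/1580 (p(K, w) = 1/(-1580) = -1/1580)
p(607, -1602) - 1*898158 = -1/1580 - 1*898158 = -1/1580 - 898158 = -1419089641/1580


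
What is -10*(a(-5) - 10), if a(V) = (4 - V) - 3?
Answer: 40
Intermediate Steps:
a(V) = 1 - V
-10*(a(-5) - 10) = -10*((1 - 1*(-5)) - 10) = -10*((1 + 5) - 10) = -10*(6 - 10) = -10*(-4) = 40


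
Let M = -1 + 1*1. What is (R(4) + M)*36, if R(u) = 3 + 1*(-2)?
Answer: 36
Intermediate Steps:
R(u) = 1 (R(u) = 3 - 2 = 1)
M = 0 (M = -1 + 1 = 0)
(R(4) + M)*36 = (1 + 0)*36 = 1*36 = 36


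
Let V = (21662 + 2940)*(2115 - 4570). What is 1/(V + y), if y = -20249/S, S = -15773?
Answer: -15773/952656214181 ≈ -1.6557e-8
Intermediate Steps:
y = 20249/15773 (y = -20249/(-15773) = -20249*(-1/15773) = 20249/15773 ≈ 1.2838)
V = -60397910 (V = 24602*(-2455) = -60397910)
1/(V + y) = 1/(-60397910 + 20249/15773) = 1/(-952656214181/15773) = -15773/952656214181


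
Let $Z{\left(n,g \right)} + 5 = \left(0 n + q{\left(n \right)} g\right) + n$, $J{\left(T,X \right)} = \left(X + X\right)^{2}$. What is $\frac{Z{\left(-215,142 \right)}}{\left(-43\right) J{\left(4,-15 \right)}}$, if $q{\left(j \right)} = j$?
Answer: $\frac{205}{258} \approx 0.79457$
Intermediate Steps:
$J{\left(T,X \right)} = 4 X^{2}$ ($J{\left(T,X \right)} = \left(2 X\right)^{2} = 4 X^{2}$)
$Z{\left(n,g \right)} = -5 + n + g n$ ($Z{\left(n,g \right)} = -5 + \left(\left(0 n + n g\right) + n\right) = -5 + \left(\left(0 + g n\right) + n\right) = -5 + \left(g n + n\right) = -5 + \left(n + g n\right) = -5 + n + g n$)
$\frac{Z{\left(-215,142 \right)}}{\left(-43\right) J{\left(4,-15 \right)}} = \frac{-5 - 215 + 142 \left(-215\right)}{\left(-43\right) 4 \left(-15\right)^{2}} = \frac{-5 - 215 - 30530}{\left(-43\right) 4 \cdot 225} = - \frac{30750}{\left(-43\right) 900} = - \frac{30750}{-38700} = \left(-30750\right) \left(- \frac{1}{38700}\right) = \frac{205}{258}$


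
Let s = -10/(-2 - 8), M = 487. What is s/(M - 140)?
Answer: 1/347 ≈ 0.0028818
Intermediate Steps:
s = 1 (s = -10/(-10) = -1/10*(-10) = 1)
s/(M - 140) = 1/(487 - 140) = 1/347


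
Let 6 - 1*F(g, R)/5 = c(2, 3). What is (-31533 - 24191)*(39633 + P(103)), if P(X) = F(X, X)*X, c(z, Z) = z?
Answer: -2323300732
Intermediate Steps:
F(g, R) = 20 (F(g, R) = 30 - 5*2 = 30 - 10 = 20)
P(X) = 20*X
(-31533 - 24191)*(39633 + P(103)) = (-31533 - 24191)*(39633 + 20*103) = -55724*(39633 + 2060) = -55724*41693 = -2323300732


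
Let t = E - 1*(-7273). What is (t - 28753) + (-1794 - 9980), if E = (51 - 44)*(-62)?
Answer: -33688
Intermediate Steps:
E = -434 (E = 7*(-62) = -434)
t = 6839 (t = -434 - 1*(-7273) = -434 + 7273 = 6839)
(t - 28753) + (-1794 - 9980) = (6839 - 28753) + (-1794 - 9980) = -21914 - 11774 = -33688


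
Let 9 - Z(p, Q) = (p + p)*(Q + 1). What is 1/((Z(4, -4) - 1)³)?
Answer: 1/32768 ≈ 3.0518e-5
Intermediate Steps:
Z(p, Q) = 9 - 2*p*(1 + Q) (Z(p, Q) = 9 - (p + p)*(Q + 1) = 9 - 2*p*(1 + Q))
1/((Z(4, -4) - 1)³) = 1/(((9 - 2*4 - 2*(-4)*4) - 1)³) = 1/(((9 - 8 + 32) - 1)³) = 1/((33 - 1)³) = 1/(32³) = 1/32768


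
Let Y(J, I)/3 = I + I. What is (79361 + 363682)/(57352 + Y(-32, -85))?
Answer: 443043/56842 ≈ 7.7943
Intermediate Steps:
Y(J, I) = 6*I (Y(J, I) = 3*(I + I) = 3*(2*I) = 6*I)
(79361 + 363682)/(57352 + Y(-32, -85)) = (79361 + 363682)/(57352 + 6*(-85)) = 443043/(57352 - 510) = 443043/56842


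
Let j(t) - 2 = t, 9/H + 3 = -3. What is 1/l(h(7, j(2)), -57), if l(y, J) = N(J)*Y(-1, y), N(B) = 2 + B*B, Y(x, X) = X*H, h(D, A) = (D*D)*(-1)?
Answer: 2/477897 ≈ 4.1850e-6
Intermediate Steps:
H = -3/2 (H = 9/(-3 - 3) = 9/(-6) = 9*(-⅙) = -3/2 ≈ -1.5000)
j(t) = 2 + t
h(D, A) = -D² (h(D, A) = D²*(-1) = -D²)
Y(x, X) = -3*X/2 (Y(x, X) = X*(-3/2) = -3*X/2)
N(B) = 2 + B²
l(y, J) = -3*y*(2 + J²)/2 (l(y, J) = (2 + J²)*(-3*y/2) = -3*y*(2 + J²)/2)
1/l(h(7, j(2)), -57) = 1/(-3*(-1*7²)*(2 + (-57)²)/2) = 1/(-3*(-1*49)*(2 + 3249)/2) = 1/(-3/2*(-49)*3251) = 1/(477897/2) = 2/477897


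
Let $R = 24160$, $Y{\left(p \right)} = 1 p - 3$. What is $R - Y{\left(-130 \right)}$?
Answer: $24293$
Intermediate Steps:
$Y{\left(p \right)} = -3 + p$ ($Y{\left(p \right)} = p - 3 = -3 + p$)
$R - Y{\left(-130 \right)} = 24160 - \left(-3 - 130\right) = 24160 - -133 = 24160 + 133 = 24293$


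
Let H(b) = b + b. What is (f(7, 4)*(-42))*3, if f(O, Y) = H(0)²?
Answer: 0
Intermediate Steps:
H(b) = 2*b
f(O, Y) = 0 (f(O, Y) = (2*0)² = 0² = 0)
(f(7, 4)*(-42))*3 = (0*(-42))*3 = 0*3 = 0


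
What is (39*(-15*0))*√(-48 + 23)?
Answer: 0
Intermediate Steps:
(39*(-15*0))*√(-48 + 23) = (39*0)*√(-25) = 0*(5*I) = 0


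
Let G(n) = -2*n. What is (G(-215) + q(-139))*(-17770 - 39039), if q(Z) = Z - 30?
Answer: -14827149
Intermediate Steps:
q(Z) = -30 + Z
(G(-215) + q(-139))*(-17770 - 39039) = (-2*(-215) + (-30 - 139))*(-17770 - 39039) = (430 - 169)*(-56809) = 261*(-56809) = -14827149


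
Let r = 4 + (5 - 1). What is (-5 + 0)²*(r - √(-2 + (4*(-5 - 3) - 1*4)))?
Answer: 200 - 25*I*√38 ≈ 200.0 - 154.11*I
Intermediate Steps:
r = 8 (r = 4 + 4 = 8)
(-5 + 0)²*(r - √(-2 + (4*(-5 - 3) - 1*4))) = (-5 + 0)²*(8 - √(-2 + (4*(-5 - 3) - 1*4))) = (-5)²*(8 - √(-2 + (4*(-8) - 4))) = 25*(8 - √(-2 + (-32 - 4))) = 25*(8 - √(-2 - 36)) = 25*(8 - √(-38)) = 25*(8 - I*√38) = 200 - 25*I*√38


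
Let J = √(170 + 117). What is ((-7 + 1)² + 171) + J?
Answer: 207 + √287 ≈ 223.94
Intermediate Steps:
J = √287 ≈ 16.941
((-7 + 1)² + 171) + J = ((-7 + 1)² + 171) + √287 = ((-6)² + 171) + √287 = (36 + 171) + √287 = 207 + √287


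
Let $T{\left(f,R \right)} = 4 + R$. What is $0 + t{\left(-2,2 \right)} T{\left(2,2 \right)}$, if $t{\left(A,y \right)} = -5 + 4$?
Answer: $-6$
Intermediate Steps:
$t{\left(A,y \right)} = -1$
$0 + t{\left(-2,2 \right)} T{\left(2,2 \right)} = 0 - \left(4 + 2\right) = 0 - 6 = -6$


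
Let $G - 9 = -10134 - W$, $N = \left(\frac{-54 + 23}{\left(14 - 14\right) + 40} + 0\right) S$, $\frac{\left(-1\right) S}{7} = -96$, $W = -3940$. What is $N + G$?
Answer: $- \frac{33529}{5} \approx -6705.8$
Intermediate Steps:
$S = 672$ ($S = \left(-7\right) \left(-96\right) = 672$)
$N = - \frac{2604}{5}$ ($N = \left(\frac{-54 + 23}{\left(14 - 14\right) + 40} + 0\right) 672 = \left(- \frac{31}{0 + 40} + 0\right) 672 = \left(- \frac{31}{40} + 0\right) 672 = \left(- \frac{31}{40}\right) 672 = - \frac{2604}{5} \approx -520.8$)
$G = -6185$ ($G = 9 - 6194 = -6185$)
$N + G = - \frac{2604}{5} - 6185 = - \frac{33529}{5}$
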